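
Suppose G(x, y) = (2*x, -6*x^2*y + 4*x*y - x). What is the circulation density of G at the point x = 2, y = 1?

-21

∂G₂/∂x = -12*x*y + 4*y - 1
∂G₁/∂y = 0
Scalar curl = -12*x*y + 4*y - 1
At (2, 1): -21.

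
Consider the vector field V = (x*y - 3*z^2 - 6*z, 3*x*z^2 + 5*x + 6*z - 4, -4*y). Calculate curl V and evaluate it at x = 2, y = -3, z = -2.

(14, 6, 15)

(∇×V)₁ = ∂V₃/∂y − ∂V₂/∂z = -6*x*z - 10
(∇×V)₂ = ∂V₁/∂z − ∂V₃/∂x = -6*z - 6
(∇×V)₃ = ∂V₂/∂x − ∂V₁/∂y = -x + 3*z^2 + 5
∇×V = (-6*x*z - 10, -6*z - 6, -x + 3*z^2 + 5)
At (2, -3, -2): (14, 6, 15).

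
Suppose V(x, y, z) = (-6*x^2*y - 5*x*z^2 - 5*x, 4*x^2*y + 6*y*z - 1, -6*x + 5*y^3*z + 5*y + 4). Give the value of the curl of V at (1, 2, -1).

(∇×V)₁ = ∂V₃/∂y − ∂V₂/∂z = 15*y^2*z - 6*y + 5
(∇×V)₂ = ∂V₁/∂z − ∂V₃/∂x = -10*x*z + 6
(∇×V)₃ = ∂V₂/∂x − ∂V₁/∂y = 6*x^2 + 8*x*y
∇×V = (15*y^2*z - 6*y + 5, -10*x*z + 6, 6*x^2 + 8*x*y)
At (1, 2, -1): (-67, 16, 22).

(-67, 16, 22)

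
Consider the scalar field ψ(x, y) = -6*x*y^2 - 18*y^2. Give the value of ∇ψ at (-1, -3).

(-54, 72)

∂ψ/∂x = -6*y^2
∂ψ/∂y = -12*x*y - 36*y
∇ψ = (-6*y^2, -12*x*y - 36*y)
At (-1, -3): (-54, 72).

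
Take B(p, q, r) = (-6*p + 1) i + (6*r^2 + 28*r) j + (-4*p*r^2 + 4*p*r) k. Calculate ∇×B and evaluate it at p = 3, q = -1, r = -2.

(∇×B)₁ = ∂B₃/∂q − ∂B₂/∂r = -12*r - 28
(∇×B)₂ = ∂B₁/∂r − ∂B₃/∂p = 4*r^2 - 4*r
(∇×B)₃ = ∂B₂/∂p − ∂B₁/∂q = 0
∇×B = (-12*r - 28, 4*r^2 - 4*r, 0)
At (3, -1, -2): (-4, 24, 0).

(-4, 24, 0)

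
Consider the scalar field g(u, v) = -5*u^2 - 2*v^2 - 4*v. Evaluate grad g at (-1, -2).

(10, 4)

∂g/∂u = -10*u
∂g/∂v = -4*v - 4
∇g = (-10*u, -4*v - 4)
At (-1, -2): (10, 4).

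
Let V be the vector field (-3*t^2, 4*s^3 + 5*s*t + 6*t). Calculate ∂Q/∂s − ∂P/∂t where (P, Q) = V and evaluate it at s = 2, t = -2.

∂V₂/∂s = 12*s^2 + 5*t
∂V₁/∂t = -6*t
Scalar curl = 12*s^2 + 11*t
At (2, -2): 26.

26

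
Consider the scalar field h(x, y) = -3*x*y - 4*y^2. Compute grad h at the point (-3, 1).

∂h/∂x = -3*y
∂h/∂y = -3*x - 8*y
∇h = (-3*y, -3*x - 8*y)
At (-3, 1): (-3, 1).

(-3, 1)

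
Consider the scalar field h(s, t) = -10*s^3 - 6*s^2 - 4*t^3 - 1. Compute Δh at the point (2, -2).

-84

∂²h/∂s² = -12*(5*s + 1)
∂²h/∂t² = -24*t
∇²h = -60*s - 24*t - 12
At (2, -2): -84.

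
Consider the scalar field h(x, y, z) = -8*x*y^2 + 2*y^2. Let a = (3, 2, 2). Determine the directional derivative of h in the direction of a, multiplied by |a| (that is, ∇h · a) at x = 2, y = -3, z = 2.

-48

∂h/∂x = -8*y^2
∂h/∂y = -16*x*y + 4*y
∂h/∂z = 0
∇h at (2, -3, 2) = (-72, 84, 0)
∇h · a = (-72)(3) + (84)(2) + (0)(2) = -48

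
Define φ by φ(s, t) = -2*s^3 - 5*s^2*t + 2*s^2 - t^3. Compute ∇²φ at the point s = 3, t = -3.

16

∂²φ/∂s² = 2*(-6*s - 5*t + 2)
∂²φ/∂t² = -6*t
∇²φ = -12*s - 16*t + 4
At (3, -3): 16.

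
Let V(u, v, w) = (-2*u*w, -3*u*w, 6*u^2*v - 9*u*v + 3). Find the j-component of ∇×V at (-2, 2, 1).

70

(∇×V)_2 = ∂V₁/∂w − ∂V₃/∂u
= -2*u − (12*u*v - 9*v)
= -12*u*v - 2*u + 9*v
At (-2, 2, 1): 70.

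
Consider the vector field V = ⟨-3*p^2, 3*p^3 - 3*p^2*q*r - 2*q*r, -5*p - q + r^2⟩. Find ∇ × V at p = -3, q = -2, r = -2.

(-59, 5, 153)

(∇×V)₁ = ∂V₃/∂q − ∂V₂/∂r = 3*p^2*q + 2*q - 1
(∇×V)₂ = ∂V₁/∂r − ∂V₃/∂p = 5
(∇×V)₃ = ∂V₂/∂p − ∂V₁/∂q = 9*p^2 - 6*p*q*r
∇×V = (3*p^2*q + 2*q - 1, 5, 9*p^2 - 6*p*q*r)
At (-3, -2, -2): (-59, 5, 153).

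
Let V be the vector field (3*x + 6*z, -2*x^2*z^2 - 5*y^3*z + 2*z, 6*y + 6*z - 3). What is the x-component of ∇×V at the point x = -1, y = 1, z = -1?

(∇×V)_1 = ∂V₃/∂y − ∂V₂/∂z
= 6 − (-4*x^2*z - 5*y^3 + 2)
= 4*x^2*z + 5*y^3 + 4
At (-1, 1, -1): 5.

5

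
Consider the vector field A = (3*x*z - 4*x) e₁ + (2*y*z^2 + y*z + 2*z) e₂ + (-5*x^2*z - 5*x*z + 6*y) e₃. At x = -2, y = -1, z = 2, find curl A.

(∇×A)₁ = ∂A₃/∂y − ∂A₂/∂z = -4*y*z - y + 4
(∇×A)₂ = ∂A₁/∂z − ∂A₃/∂x = 10*x*z + 3*x + 5*z
(∇×A)₃ = ∂A₂/∂x − ∂A₁/∂y = 0
∇×A = (-4*y*z - y + 4, 10*x*z + 3*x + 5*z, 0)
At (-2, -1, 2): (13, -36, 0).

(13, -36, 0)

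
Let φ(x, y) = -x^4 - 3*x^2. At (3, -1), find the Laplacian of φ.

∂²φ/∂x² = -6*(2*x^2 + 1)
∂²φ/∂y² = 0
∇²φ = -12*x^2 - 6
At (3, -1): -114.

-114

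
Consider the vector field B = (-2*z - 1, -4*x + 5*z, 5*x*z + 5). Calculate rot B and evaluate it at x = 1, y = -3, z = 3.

(∇×B)₁ = ∂B₃/∂y − ∂B₂/∂z = -5
(∇×B)₂ = ∂B₁/∂z − ∂B₃/∂x = -5*z - 2
(∇×B)₃ = ∂B₂/∂x − ∂B₁/∂y = -4
∇×B = (-5, -5*z - 2, -4)
At (1, -3, 3): (-5, -17, -4).

(-5, -17, -4)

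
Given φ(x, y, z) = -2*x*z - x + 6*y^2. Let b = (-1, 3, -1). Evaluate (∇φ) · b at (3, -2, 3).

-59

∂φ/∂x = -2*z - 1
∂φ/∂y = 12*y
∂φ/∂z = -2*x
∇φ at (3, -2, 3) = (-7, -24, -6)
∇φ · b = (-7)(-1) + (-24)(3) + (-6)(-1) = -59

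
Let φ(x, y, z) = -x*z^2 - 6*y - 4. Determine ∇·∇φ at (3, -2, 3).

-6

∂²φ/∂x² = 0
∂²φ/∂y² = 0
∂²φ/∂z² = -2*x
∇²φ = -2*x
At (3, -2, 3): -6.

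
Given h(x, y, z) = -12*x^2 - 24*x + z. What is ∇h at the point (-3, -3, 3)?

(48, 0, 1)

∂h/∂x = -24*x - 24
∂h/∂y = 0
∂h/∂z = 1
∇h = (-24*x - 24, 0, 1)
At (-3, -3, 3): (48, 0, 1).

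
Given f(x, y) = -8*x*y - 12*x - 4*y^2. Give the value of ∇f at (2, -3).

(12, 8)

∂f/∂x = -8*y - 12
∂f/∂y = -8*x - 8*y
∇f = (-8*y - 12, -8*x - 8*y)
At (2, -3): (12, 8).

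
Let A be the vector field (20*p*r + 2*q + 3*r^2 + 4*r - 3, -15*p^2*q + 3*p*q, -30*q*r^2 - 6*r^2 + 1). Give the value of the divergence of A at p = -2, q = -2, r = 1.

62

∂A₁/∂p = 20*r
∂A₂/∂q = -15*p^2 + 3*p
∂A₃/∂r = -60*q*r - 12*r
∇·A = -15*p^2 + 3*p - 60*q*r + 8*r
At (-2, -2, 1): 62.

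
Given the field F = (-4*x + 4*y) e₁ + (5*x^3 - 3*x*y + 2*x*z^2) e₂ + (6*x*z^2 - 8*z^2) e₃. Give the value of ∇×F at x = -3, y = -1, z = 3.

(∇×F)₁ = ∂F₃/∂y − ∂F₂/∂z = -4*x*z
(∇×F)₂ = ∂F₁/∂z − ∂F₃/∂x = -6*z^2
(∇×F)₃ = ∂F₂/∂x − ∂F₁/∂y = 15*x^2 - 3*y + 2*z^2 - 4
∇×F = (-4*x*z, -6*z^2, 15*x^2 - 3*y + 2*z^2 - 4)
At (-3, -1, 3): (36, -54, 152).

(36, -54, 152)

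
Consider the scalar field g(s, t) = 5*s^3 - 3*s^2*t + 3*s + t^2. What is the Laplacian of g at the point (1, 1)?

∂²g/∂s² = 6*(5*s - t)
∂²g/∂t² = 2
∇²g = 30*s - 6*t + 2
At (1, 1): 26.

26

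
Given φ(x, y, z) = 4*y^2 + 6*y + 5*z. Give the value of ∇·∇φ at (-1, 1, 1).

8

∂²φ/∂x² = 0
∂²φ/∂y² = 8
∂²φ/∂z² = 0
∇²φ = 8
At (-1, 1, 1): 8.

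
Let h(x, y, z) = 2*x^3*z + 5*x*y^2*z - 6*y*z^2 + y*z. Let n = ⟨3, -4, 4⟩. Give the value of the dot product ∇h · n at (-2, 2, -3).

-576

∂h/∂x = 6*x^2*z + 5*y^2*z
∂h/∂y = 10*x*y*z - 6*z^2 + z
∂h/∂z = 2*x^3 + 5*x*y^2 - 12*y*z + y
∇h at (-2, 2, -3) = (-132, 63, 18)
∇h · n = (-132)(3) + (63)(-4) + (18)(4) = -576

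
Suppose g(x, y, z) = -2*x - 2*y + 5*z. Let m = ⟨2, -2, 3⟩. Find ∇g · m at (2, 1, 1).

15

∂g/∂x = -2
∂g/∂y = -2
∂g/∂z = 5
∇g at (2, 1, 1) = (-2, -2, 5)
∇g · m = (-2)(2) + (-2)(-2) + (5)(3) = 15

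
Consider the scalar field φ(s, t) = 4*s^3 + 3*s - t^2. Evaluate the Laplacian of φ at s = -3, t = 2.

-74

∂²φ/∂s² = 24*s
∂²φ/∂t² = -2
∇²φ = 24*s - 2
At (-3, 2): -74.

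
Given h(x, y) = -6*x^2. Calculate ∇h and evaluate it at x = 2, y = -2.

∂h/∂x = -12*x
∂h/∂y = 0
∇h = (-12*x, 0)
At (2, -2): (-24, 0).

(-24, 0)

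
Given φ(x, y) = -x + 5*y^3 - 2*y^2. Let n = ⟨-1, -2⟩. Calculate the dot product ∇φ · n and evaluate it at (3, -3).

∂φ/∂x = -1
∂φ/∂y = 15*y^2 - 4*y
∇φ at (3, -3) = (-1, 147)
∇φ · n = (-1)(-1) + (147)(-2) = -293

-293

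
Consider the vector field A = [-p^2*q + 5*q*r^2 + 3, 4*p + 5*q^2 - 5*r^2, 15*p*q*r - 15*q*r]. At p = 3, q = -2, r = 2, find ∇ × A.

(∇×A)₁ = ∂A₃/∂q − ∂A₂/∂r = 15*p*r - 5*r
(∇×A)₂ = ∂A₁/∂r − ∂A₃/∂p = -5*q*r
(∇×A)₃ = ∂A₂/∂p − ∂A₁/∂q = p^2 - 5*r^2 + 4
∇×A = (15*p*r - 5*r, -5*q*r, p^2 - 5*r^2 + 4)
At (3, -2, 2): (80, 20, -7).

(80, 20, -7)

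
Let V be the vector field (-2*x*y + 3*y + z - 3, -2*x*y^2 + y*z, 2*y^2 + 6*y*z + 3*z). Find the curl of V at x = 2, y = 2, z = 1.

(∇×V)₁ = ∂V₃/∂y − ∂V₂/∂z = 3*y + 6*z
(∇×V)₂ = ∂V₁/∂z − ∂V₃/∂x = 1
(∇×V)₃ = ∂V₂/∂x − ∂V₁/∂y = 2*x - 2*y^2 - 3
∇×V = (3*y + 6*z, 1, 2*x - 2*y^2 - 3)
At (2, 2, 1): (12, 1, -7).

(12, 1, -7)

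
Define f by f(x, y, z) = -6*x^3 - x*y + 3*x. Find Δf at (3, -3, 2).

-108

∂²f/∂x² = -36*x
∂²f/∂y² = 0
∂²f/∂z² = 0
∇²f = -36*x
At (3, -3, 2): -108.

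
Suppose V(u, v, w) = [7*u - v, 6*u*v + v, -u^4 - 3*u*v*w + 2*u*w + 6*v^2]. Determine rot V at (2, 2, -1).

(30, 28, 13)

(∇×V)₁ = ∂V₃/∂v − ∂V₂/∂w = -3*u*w + 12*v
(∇×V)₂ = ∂V₁/∂w − ∂V₃/∂u = 4*u^3 + 3*v*w - 2*w
(∇×V)₃ = ∂V₂/∂u − ∂V₁/∂v = 6*v + 1
∇×V = (-3*u*w + 12*v, 4*u^3 + 3*v*w - 2*w, 6*v + 1)
At (2, 2, -1): (30, 28, 13).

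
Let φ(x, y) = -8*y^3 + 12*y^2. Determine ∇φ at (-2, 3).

∂φ/∂x = 0
∂φ/∂y = -24*y^2 + 24*y
∇φ = (0, -24*y^2 + 24*y)
At (-2, 3): (0, -144).

(0, -144)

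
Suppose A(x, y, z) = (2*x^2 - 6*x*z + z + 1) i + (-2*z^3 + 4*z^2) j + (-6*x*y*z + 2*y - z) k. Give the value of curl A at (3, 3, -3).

(134, -71, 0)

(∇×A)₁ = ∂A₃/∂y − ∂A₂/∂z = -6*x*z + 6*z^2 - 8*z + 2
(∇×A)₂ = ∂A₁/∂z − ∂A₃/∂x = -6*x + 6*y*z + 1
(∇×A)₃ = ∂A₂/∂x − ∂A₁/∂y = 0
∇×A = (-6*x*z + 6*z^2 - 8*z + 2, -6*x + 6*y*z + 1, 0)
At (3, 3, -3): (134, -71, 0).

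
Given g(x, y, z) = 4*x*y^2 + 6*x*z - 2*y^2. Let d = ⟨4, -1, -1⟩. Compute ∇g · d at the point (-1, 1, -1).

∂g/∂x = 4*y^2 + 6*z
∂g/∂y = 8*x*y - 4*y
∂g/∂z = 6*x
∇g at (-1, 1, -1) = (-2, -12, -6)
∇g · d = (-2)(4) + (-12)(-1) + (-6)(-1) = 10

10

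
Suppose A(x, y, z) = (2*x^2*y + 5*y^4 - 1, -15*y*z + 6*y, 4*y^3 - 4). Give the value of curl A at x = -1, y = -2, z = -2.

(18, 0, 158)

(∇×A)₁ = ∂A₃/∂y − ∂A₂/∂z = 12*y^2 + 15*y
(∇×A)₂ = ∂A₁/∂z − ∂A₃/∂x = 0
(∇×A)₃ = ∂A₂/∂x − ∂A₁/∂y = -2*x^2 - 20*y^3
∇×A = (12*y^2 + 15*y, 0, -2*x^2 - 20*y^3)
At (-1, -2, -2): (18, 0, 158).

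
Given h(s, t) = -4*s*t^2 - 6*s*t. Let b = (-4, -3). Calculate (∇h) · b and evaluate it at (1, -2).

-14

∂h/∂s = -4*t^2 - 6*t
∂h/∂t = -8*s*t - 6*s
∇h at (1, -2) = (-4, 10)
∇h · b = (-4)(-4) + (10)(-3) = -14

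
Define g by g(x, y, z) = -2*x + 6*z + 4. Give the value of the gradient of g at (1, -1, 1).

∂g/∂x = -2
∂g/∂y = 0
∂g/∂z = 6
∇g = (-2, 0, 6)
At (1, -1, 1): (-2, 0, 6).

(-2, 0, 6)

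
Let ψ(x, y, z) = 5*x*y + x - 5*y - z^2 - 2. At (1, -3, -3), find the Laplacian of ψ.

-2

∂²ψ/∂x² = 0
∂²ψ/∂y² = 0
∂²ψ/∂z² = -2
∇²ψ = -2
At (1, -3, -3): -2.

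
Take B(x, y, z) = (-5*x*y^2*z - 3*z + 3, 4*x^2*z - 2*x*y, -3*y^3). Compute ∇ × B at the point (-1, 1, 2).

(∇×B)₁ = ∂B₃/∂y − ∂B₂/∂z = -4*x^2 - 9*y^2
(∇×B)₂ = ∂B₁/∂z − ∂B₃/∂x = -5*x*y^2 - 3
(∇×B)₃ = ∂B₂/∂x − ∂B₁/∂y = 10*x*y*z + 8*x*z - 2*y
∇×B = (-4*x^2 - 9*y^2, -5*x*y^2 - 3, 10*x*y*z + 8*x*z - 2*y)
At (-1, 1, 2): (-13, 2, -38).

(-13, 2, -38)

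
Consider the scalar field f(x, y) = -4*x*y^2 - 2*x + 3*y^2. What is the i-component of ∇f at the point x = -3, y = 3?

-38

(∇f)_1 = ∂f/∂x = -4*y^2 - 2
At (-3, 3): -38.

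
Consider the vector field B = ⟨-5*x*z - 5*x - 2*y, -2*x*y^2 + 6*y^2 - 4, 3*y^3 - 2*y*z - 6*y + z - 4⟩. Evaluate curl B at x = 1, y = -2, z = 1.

(∇×B)₁ = ∂B₃/∂y − ∂B₂/∂z = 9*y^2 - 2*z - 6
(∇×B)₂ = ∂B₁/∂z − ∂B₃/∂x = -5*x
(∇×B)₃ = ∂B₂/∂x − ∂B₁/∂y = -2*y^2 + 2
∇×B = (9*y^2 - 2*z - 6, -5*x, -2*y^2 + 2)
At (1, -2, 1): (28, -5, -6).

(28, -5, -6)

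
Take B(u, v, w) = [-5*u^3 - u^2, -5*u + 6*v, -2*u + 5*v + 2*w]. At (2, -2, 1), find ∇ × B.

(5, 2, -5)

(∇×B)₁ = ∂B₃/∂v − ∂B₂/∂w = 5
(∇×B)₂ = ∂B₁/∂w − ∂B₃/∂u = 2
(∇×B)₃ = ∂B₂/∂u − ∂B₁/∂v = -5
∇×B = (5, 2, -5)
At (2, -2, 1): (5, 2, -5).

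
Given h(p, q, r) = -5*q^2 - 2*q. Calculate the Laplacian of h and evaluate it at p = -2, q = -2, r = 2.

∂²h/∂p² = 0
∂²h/∂q² = -10
∂²h/∂r² = 0
∇²h = -10
At (-2, -2, 2): -10.

-10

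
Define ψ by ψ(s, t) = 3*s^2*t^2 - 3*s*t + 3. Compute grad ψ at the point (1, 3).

(45, 15)

∂ψ/∂s = 6*s*t^2 - 3*t
∂ψ/∂t = 6*s^2*t - 3*s
∇ψ = (6*s*t^2 - 3*t, 6*s^2*t - 3*s)
At (1, 3): (45, 15).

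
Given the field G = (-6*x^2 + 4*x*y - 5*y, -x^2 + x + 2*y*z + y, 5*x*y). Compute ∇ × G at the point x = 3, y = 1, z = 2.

(13, -5, -12)

(∇×G)₁ = ∂G₃/∂y − ∂G₂/∂z = 5*x - 2*y
(∇×G)₂ = ∂G₁/∂z − ∂G₃/∂x = -5*y
(∇×G)₃ = ∂G₂/∂x − ∂G₁/∂y = -6*x + 6
∇×G = (5*x - 2*y, -5*y, -6*x + 6)
At (3, 1, 2): (13, -5, -12).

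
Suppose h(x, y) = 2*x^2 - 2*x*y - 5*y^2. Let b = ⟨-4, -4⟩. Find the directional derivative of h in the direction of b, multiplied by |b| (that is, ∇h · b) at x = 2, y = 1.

∂h/∂x = 4*x - 2*y
∂h/∂y = -2*x - 10*y
∇h at (2, 1) = (6, -14)
∇h · b = (6)(-4) + (-14)(-4) = 32

32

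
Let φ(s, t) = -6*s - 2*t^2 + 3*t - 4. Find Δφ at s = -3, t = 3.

-4

∂²φ/∂s² = 0
∂²φ/∂t² = -4
∇²φ = -4
At (-3, 3): -4.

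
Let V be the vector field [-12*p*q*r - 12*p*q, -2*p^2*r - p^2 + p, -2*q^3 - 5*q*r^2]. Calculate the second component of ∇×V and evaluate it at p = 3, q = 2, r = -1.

-72

(∇×V)_2 = ∂V₁/∂r − ∂V₃/∂p
= -12*p*q − (0)
= -12*p*q
At (3, 2, -1): -72.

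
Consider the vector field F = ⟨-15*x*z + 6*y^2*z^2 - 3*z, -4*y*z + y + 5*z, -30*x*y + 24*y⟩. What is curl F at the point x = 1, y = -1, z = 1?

(-15, -36, 12)

(∇×F)₁ = ∂F₃/∂y − ∂F₂/∂z = -30*x + 4*y + 19
(∇×F)₂ = ∂F₁/∂z − ∂F₃/∂x = -15*x + 12*y^2*z + 30*y - 3
(∇×F)₃ = ∂F₂/∂x − ∂F₁/∂y = -12*y*z^2
∇×F = (-30*x + 4*y + 19, -15*x + 12*y^2*z + 30*y - 3, -12*y*z^2)
At (1, -1, 1): (-15, -36, 12).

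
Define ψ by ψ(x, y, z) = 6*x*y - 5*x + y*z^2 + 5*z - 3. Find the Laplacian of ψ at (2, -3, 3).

-6

∂²ψ/∂x² = 0
∂²ψ/∂y² = 0
∂²ψ/∂z² = 2*y
∇²ψ = 2*y
At (2, -3, 3): -6.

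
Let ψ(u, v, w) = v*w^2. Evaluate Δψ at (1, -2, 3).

∂²ψ/∂u² = 0
∂²ψ/∂v² = 0
∂²ψ/∂w² = 2*v
∇²ψ = 2*v
At (1, -2, 3): -4.

-4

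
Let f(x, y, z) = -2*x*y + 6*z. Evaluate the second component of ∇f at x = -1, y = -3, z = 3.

(∇f)_2 = ∂f/∂y = -2*x
At (-1, -3, 3): 2.

2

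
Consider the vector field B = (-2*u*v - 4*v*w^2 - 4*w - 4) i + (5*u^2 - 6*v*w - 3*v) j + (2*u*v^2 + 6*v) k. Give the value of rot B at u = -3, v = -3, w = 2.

(24, 26, -20)

(∇×B)₁ = ∂B₃/∂v − ∂B₂/∂w = 4*u*v + 6*v + 6
(∇×B)₂ = ∂B₁/∂w − ∂B₃/∂u = -2*v^2 - 8*v*w - 4
(∇×B)₃ = ∂B₂/∂u − ∂B₁/∂v = 12*u + 4*w^2
∇×B = (4*u*v + 6*v + 6, -2*v^2 - 8*v*w - 4, 12*u + 4*w^2)
At (-3, -3, 2): (24, 26, -20).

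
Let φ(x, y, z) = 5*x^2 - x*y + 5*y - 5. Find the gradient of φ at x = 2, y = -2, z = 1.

∂φ/∂x = 10*x - y
∂φ/∂y = -x + 5
∂φ/∂z = 0
∇φ = (10*x - y, -x + 5, 0)
At (2, -2, 1): (22, 3, 0).

(22, 3, 0)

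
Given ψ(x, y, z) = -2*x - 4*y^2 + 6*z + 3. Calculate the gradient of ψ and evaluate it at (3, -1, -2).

∂ψ/∂x = -2
∂ψ/∂y = -8*y
∂ψ/∂z = 6
∇ψ = (-2, -8*y, 6)
At (3, -1, -2): (-2, 8, 6).

(-2, 8, 6)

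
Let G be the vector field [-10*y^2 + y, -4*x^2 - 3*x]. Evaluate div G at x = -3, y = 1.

∂G₁/∂x = 0
∂G₂/∂y = 0
∇·G = 0
At (-3, 1): 0.

0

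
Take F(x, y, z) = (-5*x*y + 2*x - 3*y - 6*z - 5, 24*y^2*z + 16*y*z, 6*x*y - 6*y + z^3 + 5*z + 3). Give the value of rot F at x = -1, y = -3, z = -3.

(-180, 12, -2)

(∇×F)₁ = ∂F₃/∂y − ∂F₂/∂z = 6*x - 24*y^2 - 16*y - 6
(∇×F)₂ = ∂F₁/∂z − ∂F₃/∂x = -6*y - 6
(∇×F)₃ = ∂F₂/∂x − ∂F₁/∂y = 5*x + 3
∇×F = (6*x - 24*y^2 - 16*y - 6, -6*y - 6, 5*x + 3)
At (-1, -3, -3): (-180, 12, -2).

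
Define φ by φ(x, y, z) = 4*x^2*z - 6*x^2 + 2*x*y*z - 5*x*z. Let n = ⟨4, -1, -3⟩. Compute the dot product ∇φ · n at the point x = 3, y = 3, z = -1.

-355

∂φ/∂x = 8*x*z - 12*x + 2*y*z - 5*z
∂φ/∂y = 2*x*z
∂φ/∂z = 4*x^2 + 2*x*y - 5*x
∇φ at (3, 3, -1) = (-61, -6, 39)
∇φ · n = (-61)(4) + (-6)(-1) + (39)(-3) = -355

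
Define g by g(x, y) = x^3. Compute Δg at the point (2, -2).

12

∂²g/∂x² = 6*x
∂²g/∂y² = 0
∇²g = 6*x
At (2, -2): 12.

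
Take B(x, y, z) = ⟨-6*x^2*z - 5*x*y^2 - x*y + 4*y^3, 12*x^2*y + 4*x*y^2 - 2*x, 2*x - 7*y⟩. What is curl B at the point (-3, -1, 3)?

(∇×B)₁ = ∂B₃/∂y − ∂B₂/∂z = -7
(∇×B)₂ = ∂B₁/∂z − ∂B₃/∂x = -6*x^2 - 2
(∇×B)₃ = ∂B₂/∂x − ∂B₁/∂y = 34*x*y + x - 8*y^2 - 2
∇×B = (-7, -6*x^2 - 2, 34*x*y + x - 8*y^2 - 2)
At (-3, -1, 3): (-7, -56, 89).

(-7, -56, 89)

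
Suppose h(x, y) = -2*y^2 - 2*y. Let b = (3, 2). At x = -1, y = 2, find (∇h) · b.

-20

∂h/∂x = 0
∂h/∂y = -4*y - 2
∇h at (-1, 2) = (0, -10)
∇h · b = (0)(3) + (-10)(2) = -20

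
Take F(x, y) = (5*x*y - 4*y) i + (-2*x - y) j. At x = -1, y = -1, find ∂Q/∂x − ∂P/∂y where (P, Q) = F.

7

∂F₂/∂x = -2
∂F₁/∂y = 5*x - 4
Scalar curl = -5*x + 2
At (-1, -1): 7.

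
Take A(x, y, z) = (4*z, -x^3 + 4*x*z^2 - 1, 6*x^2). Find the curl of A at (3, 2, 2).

(∇×A)₁ = ∂A₃/∂y − ∂A₂/∂z = -8*x*z
(∇×A)₂ = ∂A₁/∂z − ∂A₃/∂x = -12*x + 4
(∇×A)₃ = ∂A₂/∂x − ∂A₁/∂y = -3*x^2 + 4*z^2
∇×A = (-8*x*z, -12*x + 4, -3*x^2 + 4*z^2)
At (3, 2, 2): (-48, -32, -11).

(-48, -32, -11)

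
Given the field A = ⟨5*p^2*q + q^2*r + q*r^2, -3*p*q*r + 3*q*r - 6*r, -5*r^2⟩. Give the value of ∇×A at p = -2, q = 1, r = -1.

(-3, -1, -16)

(∇×A)₁ = ∂A₃/∂q − ∂A₂/∂r = 3*p*q - 3*q + 6
(∇×A)₂ = ∂A₁/∂r − ∂A₃/∂p = q^2 + 2*q*r
(∇×A)₃ = ∂A₂/∂p − ∂A₁/∂q = -5*p^2 - 5*q*r - r^2
∇×A = (3*p*q - 3*q + 6, q^2 + 2*q*r, -5*p^2 - 5*q*r - r^2)
At (-2, 1, -1): (-3, -1, -16).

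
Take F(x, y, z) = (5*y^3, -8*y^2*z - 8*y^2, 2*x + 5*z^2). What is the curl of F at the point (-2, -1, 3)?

(∇×F)₁ = ∂F₃/∂y − ∂F₂/∂z = 8*y^2
(∇×F)₂ = ∂F₁/∂z − ∂F₃/∂x = -2
(∇×F)₃ = ∂F₂/∂x − ∂F₁/∂y = -15*y^2
∇×F = (8*y^2, -2, -15*y^2)
At (-2, -1, 3): (8, -2, -15).

(8, -2, -15)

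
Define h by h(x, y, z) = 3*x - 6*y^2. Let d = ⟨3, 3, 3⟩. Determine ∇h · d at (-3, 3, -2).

-99

∂h/∂x = 3
∂h/∂y = -12*y
∂h/∂z = 0
∇h at (-3, 3, -2) = (3, -36, 0)
∇h · d = (3)(3) + (-36)(3) + (0)(3) = -99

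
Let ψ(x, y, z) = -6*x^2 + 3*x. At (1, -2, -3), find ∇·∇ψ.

∂²ψ/∂x² = -12
∂²ψ/∂y² = 0
∂²ψ/∂z² = 0
∇²ψ = -12
At (1, -2, -3): -12.

-12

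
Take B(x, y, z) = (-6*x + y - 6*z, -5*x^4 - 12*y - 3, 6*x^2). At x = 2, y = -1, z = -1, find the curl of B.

(0, -30, -161)

(∇×B)₁ = ∂B₃/∂y − ∂B₂/∂z = 0
(∇×B)₂ = ∂B₁/∂z − ∂B₃/∂x = -12*x - 6
(∇×B)₃ = ∂B₂/∂x − ∂B₁/∂y = -20*x^3 - 1
∇×B = (0, -12*x - 6, -20*x^3 - 1)
At (2, -1, -1): (0, -30, -161).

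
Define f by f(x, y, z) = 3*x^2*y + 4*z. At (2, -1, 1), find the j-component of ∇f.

(∇f)_2 = ∂f/∂y = 3*x^2
At (2, -1, 1): 12.

12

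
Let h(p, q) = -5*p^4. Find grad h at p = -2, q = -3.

∂h/∂p = -20*p^3
∂h/∂q = 0
∇h = (-20*p^3, 0)
At (-2, -3): (160, 0).

(160, 0)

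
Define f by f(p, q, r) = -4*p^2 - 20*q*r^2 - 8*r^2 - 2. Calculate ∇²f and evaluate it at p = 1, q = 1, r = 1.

∂²f/∂p² = -8
∂²f/∂q² = 0
∂²f/∂r² = -8*(5*q + 2)
∇²f = -40*q - 24
At (1, 1, 1): -64.

-64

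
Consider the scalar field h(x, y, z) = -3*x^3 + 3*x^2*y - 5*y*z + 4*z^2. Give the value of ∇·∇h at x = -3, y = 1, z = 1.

∂²h/∂x² = 6*(-3*x + y)
∂²h/∂y² = 0
∂²h/∂z² = 8
∇²h = -18*x + 6*y + 8
At (-3, 1, 1): 68.

68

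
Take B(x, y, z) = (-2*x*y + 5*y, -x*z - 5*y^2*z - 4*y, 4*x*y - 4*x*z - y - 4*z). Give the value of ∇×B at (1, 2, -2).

(∇×B)₁ = ∂B₃/∂y − ∂B₂/∂z = 5*x + 5*y^2 - 1
(∇×B)₂ = ∂B₁/∂z − ∂B₃/∂x = -4*y + 4*z
(∇×B)₃ = ∂B₂/∂x − ∂B₁/∂y = 2*x - z - 5
∇×B = (5*x + 5*y^2 - 1, -4*y + 4*z, 2*x - z - 5)
At (1, 2, -2): (24, -16, -1).

(24, -16, -1)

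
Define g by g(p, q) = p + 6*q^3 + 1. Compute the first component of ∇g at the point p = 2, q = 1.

(∇g)_1 = ∂g/∂p = 1
At (2, 1): 1.

1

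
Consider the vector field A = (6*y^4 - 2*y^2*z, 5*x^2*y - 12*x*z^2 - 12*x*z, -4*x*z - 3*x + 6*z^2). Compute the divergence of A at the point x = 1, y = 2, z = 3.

∂A₁/∂x = 0
∂A₂/∂y = 5*x^2
∂A₃/∂z = -4*x + 12*z
∇·A = 5*x^2 - 4*x + 12*z
At (1, 2, 3): 37.

37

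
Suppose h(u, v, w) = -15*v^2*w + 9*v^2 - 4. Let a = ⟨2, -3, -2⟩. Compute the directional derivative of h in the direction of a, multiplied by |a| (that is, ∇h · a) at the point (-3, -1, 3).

∂h/∂u = 0
∂h/∂v = -30*v*w + 18*v
∂h/∂w = -15*v^2
∇h at (-3, -1, 3) = (0, 72, -15)
∇h · a = (0)(2) + (72)(-3) + (-15)(-2) = -186

-186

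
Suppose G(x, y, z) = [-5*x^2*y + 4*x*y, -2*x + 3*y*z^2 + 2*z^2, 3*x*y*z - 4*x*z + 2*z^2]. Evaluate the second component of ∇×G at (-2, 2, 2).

-4

(∇×G)_2 = ∂G₁/∂z − ∂G₃/∂x
= 0 − (3*y*z - 4*z)
= -3*y*z + 4*z
At (-2, 2, 2): -4.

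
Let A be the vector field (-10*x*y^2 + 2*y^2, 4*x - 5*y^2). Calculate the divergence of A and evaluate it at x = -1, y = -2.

∂A₁/∂x = -10*y^2
∂A₂/∂y = -10*y
∇·A = -10*y^2 - 10*y
At (-1, -2): -20.

-20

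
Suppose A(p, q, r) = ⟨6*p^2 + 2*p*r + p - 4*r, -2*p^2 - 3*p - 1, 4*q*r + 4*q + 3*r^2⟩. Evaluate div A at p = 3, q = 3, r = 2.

65

∂A₁/∂p = 12*p + 2*r + 1
∂A₂/∂q = 0
∂A₃/∂r = 4*q + 6*r
∇·A = 12*p + 4*q + 8*r + 1
At (3, 3, 2): 65.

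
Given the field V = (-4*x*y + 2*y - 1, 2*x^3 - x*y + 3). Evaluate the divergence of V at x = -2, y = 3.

∂V₁/∂x = -4*y
∂V₂/∂y = -x
∇·V = -x - 4*y
At (-2, 3): -10.

-10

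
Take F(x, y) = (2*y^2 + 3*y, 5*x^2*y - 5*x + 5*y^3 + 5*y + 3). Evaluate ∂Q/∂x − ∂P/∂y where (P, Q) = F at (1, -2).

∂F₂/∂x = 10*x*y - 5
∂F₁/∂y = 4*y + 3
Scalar curl = 10*x*y - 4*y - 8
At (1, -2): -20.

-20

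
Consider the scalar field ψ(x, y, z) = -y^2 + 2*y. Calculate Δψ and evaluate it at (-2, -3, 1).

-2

∂²ψ/∂x² = 0
∂²ψ/∂y² = -2
∂²ψ/∂z² = 0
∇²ψ = -2
At (-2, -3, 1): -2.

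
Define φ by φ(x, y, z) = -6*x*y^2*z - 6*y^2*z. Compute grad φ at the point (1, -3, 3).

∂φ/∂x = -6*y^2*z
∂φ/∂y = -12*x*y*z - 12*y*z
∂φ/∂z = -6*x*y^2 - 6*y^2
∇φ = (-6*y^2*z, -12*x*y*z - 12*y*z, -6*x*y^2 - 6*y^2)
At (1, -3, 3): (-162, 216, -108).

(-162, 216, -108)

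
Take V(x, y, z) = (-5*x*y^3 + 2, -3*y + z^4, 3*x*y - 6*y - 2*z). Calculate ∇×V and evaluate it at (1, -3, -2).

(∇×V)₁ = ∂V₃/∂y − ∂V₂/∂z = 3*x - 4*z^3 - 6
(∇×V)₂ = ∂V₁/∂z − ∂V₃/∂x = -3*y
(∇×V)₃ = ∂V₂/∂x − ∂V₁/∂y = 15*x*y^2
∇×V = (3*x - 4*z^3 - 6, -3*y, 15*x*y^2)
At (1, -3, -2): (29, 9, 135).

(29, 9, 135)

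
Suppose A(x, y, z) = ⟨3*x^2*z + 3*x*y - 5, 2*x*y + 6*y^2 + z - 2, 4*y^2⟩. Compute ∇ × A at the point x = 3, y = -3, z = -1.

(∇×A)₁ = ∂A₃/∂y − ∂A₂/∂z = 8*y - 1
(∇×A)₂ = ∂A₁/∂z − ∂A₃/∂x = 3*x^2
(∇×A)₃ = ∂A₂/∂x − ∂A₁/∂y = -3*x + 2*y
∇×A = (8*y - 1, 3*x^2, -3*x + 2*y)
At (3, -3, -1): (-25, 27, -15).

(-25, 27, -15)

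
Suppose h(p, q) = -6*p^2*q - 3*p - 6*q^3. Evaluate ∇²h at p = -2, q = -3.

144

∂²h/∂p² = -12*q
∂²h/∂q² = -36*q
∇²h = -48*q
At (-2, -3): 144.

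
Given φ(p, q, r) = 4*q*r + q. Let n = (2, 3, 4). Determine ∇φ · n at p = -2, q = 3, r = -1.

∂φ/∂p = 0
∂φ/∂q = 4*r + 1
∂φ/∂r = 4*q
∇φ at (-2, 3, -1) = (0, -3, 12)
∇φ · n = (0)(2) + (-3)(3) + (12)(4) = 39

39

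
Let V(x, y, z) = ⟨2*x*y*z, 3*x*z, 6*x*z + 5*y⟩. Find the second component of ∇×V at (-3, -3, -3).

(∇×V)_2 = ∂V₁/∂z − ∂V₃/∂x
= 2*x*y − (6*z)
= 2*x*y - 6*z
At (-3, -3, -3): 36.

36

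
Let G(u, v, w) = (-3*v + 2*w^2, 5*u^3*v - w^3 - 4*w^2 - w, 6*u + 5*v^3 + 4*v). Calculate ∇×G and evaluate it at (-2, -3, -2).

(136, -14, -177)

(∇×G)₁ = ∂G₃/∂v − ∂G₂/∂w = 15*v^2 + 3*w^2 + 8*w + 5
(∇×G)₂ = ∂G₁/∂w − ∂G₃/∂u = 4*w - 6
(∇×G)₃ = ∂G₂/∂u − ∂G₁/∂v = 15*u^2*v + 3
∇×G = (15*v^2 + 3*w^2 + 8*w + 5, 4*w - 6, 15*u^2*v + 3)
At (-2, -3, -2): (136, -14, -177).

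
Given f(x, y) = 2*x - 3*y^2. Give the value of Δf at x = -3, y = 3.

∂²f/∂x² = 0
∂²f/∂y² = -6
∇²f = -6
At (-3, 3): -6.

-6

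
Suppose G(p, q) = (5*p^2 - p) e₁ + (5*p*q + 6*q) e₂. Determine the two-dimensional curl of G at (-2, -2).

-10

∂G₂/∂p = 5*q
∂G₁/∂q = 0
Scalar curl = 5*q
At (-2, -2): -10.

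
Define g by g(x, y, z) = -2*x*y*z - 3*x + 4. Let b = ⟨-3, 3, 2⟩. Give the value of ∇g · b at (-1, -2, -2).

∂g/∂x = -2*y*z - 3
∂g/∂y = -2*x*z
∂g/∂z = -2*x*y
∇g at (-1, -2, -2) = (-11, -4, -4)
∇g · b = (-11)(-3) + (-4)(3) + (-4)(2) = 13

13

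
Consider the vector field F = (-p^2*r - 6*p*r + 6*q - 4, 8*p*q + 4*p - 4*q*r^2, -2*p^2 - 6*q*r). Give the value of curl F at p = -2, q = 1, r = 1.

(2, 0, 6)

(∇×F)₁ = ∂F₃/∂q − ∂F₂/∂r = 8*q*r - 6*r
(∇×F)₂ = ∂F₁/∂r − ∂F₃/∂p = -p^2 - 2*p
(∇×F)₃ = ∂F₂/∂p − ∂F₁/∂q = 8*q - 2
∇×F = (8*q*r - 6*r, -p^2 - 2*p, 8*q - 2)
At (-2, 1, 1): (2, 0, 6).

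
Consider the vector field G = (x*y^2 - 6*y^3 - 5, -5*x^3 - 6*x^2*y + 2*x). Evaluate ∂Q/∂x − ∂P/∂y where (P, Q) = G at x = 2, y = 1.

∂G₂/∂x = -15*x^2 - 12*x*y + 2
∂G₁/∂y = 2*x*y - 18*y^2
Scalar curl = -15*x^2 - 14*x*y + 18*y^2 + 2
At (2, 1): -68.

-68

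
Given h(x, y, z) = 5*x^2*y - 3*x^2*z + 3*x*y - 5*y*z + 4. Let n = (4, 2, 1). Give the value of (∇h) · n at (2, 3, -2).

∂h/∂x = 10*x*y - 6*x*z + 3*y
∂h/∂y = 5*x^2 + 3*x - 5*z
∂h/∂z = -3*x^2 - 5*y
∇h at (2, 3, -2) = (93, 36, -27)
∇h · n = (93)(4) + (36)(2) + (-27)(1) = 417

417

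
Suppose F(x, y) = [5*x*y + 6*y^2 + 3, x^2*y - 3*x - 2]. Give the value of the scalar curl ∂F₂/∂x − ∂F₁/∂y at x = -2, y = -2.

39

∂F₂/∂x = 2*x*y - 3
∂F₁/∂y = 5*x + 12*y
Scalar curl = 2*x*y - 5*x - 12*y - 3
At (-2, -2): 39.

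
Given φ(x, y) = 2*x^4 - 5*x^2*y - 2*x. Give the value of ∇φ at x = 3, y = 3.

(124, -45)

∂φ/∂x = 8*x^3 - 10*x*y - 2
∂φ/∂y = -5*x^2
∇φ = (8*x^3 - 10*x*y - 2, -5*x^2)
At (3, 3): (124, -45).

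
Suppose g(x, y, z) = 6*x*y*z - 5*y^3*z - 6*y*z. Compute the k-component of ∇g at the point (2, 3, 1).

-117

(∇g)_3 = ∂g/∂z = 6*x*y - 5*y^3 - 6*y
At (2, 3, 1): -117.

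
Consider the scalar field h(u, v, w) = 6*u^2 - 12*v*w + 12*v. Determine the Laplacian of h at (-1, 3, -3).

∂²h/∂u² = 12
∂²h/∂v² = 0
∂²h/∂w² = 0
∇²h = 12
At (-1, 3, -3): 12.

12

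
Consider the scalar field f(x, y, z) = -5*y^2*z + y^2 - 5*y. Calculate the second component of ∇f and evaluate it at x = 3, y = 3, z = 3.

-89

(∇f)_2 = ∂f/∂y = -10*y*z + 2*y - 5
At (3, 3, 3): -89.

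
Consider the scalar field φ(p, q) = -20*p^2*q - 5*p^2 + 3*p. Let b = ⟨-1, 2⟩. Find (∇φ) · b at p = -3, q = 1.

-513

∂φ/∂p = -40*p*q - 10*p + 3
∂φ/∂q = -20*p^2
∇φ at (-3, 1) = (153, -180)
∇φ · b = (153)(-1) + (-180)(2) = -513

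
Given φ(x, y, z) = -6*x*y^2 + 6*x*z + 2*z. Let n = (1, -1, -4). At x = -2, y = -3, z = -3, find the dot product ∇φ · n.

40

∂φ/∂x = -6*y^2 + 6*z
∂φ/∂y = -12*x*y
∂φ/∂z = 6*x + 2
∇φ at (-2, -3, -3) = (-72, -72, -10)
∇φ · n = (-72)(1) + (-72)(-1) + (-10)(-4) = 40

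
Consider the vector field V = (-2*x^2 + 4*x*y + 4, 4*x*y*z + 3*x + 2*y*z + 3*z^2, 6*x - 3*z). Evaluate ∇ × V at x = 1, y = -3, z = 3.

(0, -6, -37)

(∇×V)₁ = ∂V₃/∂y − ∂V₂/∂z = -4*x*y - 2*y - 6*z
(∇×V)₂ = ∂V₁/∂z − ∂V₃/∂x = -6
(∇×V)₃ = ∂V₂/∂x − ∂V₁/∂y = -4*x + 4*y*z + 3
∇×V = (-4*x*y - 2*y - 6*z, -6, -4*x + 4*y*z + 3)
At (1, -3, 3): (0, -6, -37).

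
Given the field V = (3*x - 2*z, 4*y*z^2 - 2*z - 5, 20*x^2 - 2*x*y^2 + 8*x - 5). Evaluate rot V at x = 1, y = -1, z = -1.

(∇×V)₁ = ∂V₃/∂y − ∂V₂/∂z = -4*x*y - 8*y*z + 2
(∇×V)₂ = ∂V₁/∂z − ∂V₃/∂x = -40*x + 2*y^2 - 10
(∇×V)₃ = ∂V₂/∂x − ∂V₁/∂y = 0
∇×V = (-4*x*y - 8*y*z + 2, -40*x + 2*y^2 - 10, 0)
At (1, -1, -1): (-2, -48, 0).

(-2, -48, 0)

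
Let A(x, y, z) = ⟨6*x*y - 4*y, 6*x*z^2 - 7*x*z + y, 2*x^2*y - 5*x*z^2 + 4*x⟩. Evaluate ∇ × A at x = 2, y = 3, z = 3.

(-50, 17, 25)

(∇×A)₁ = ∂A₃/∂y − ∂A₂/∂z = 2*x^2 - 12*x*z + 7*x
(∇×A)₂ = ∂A₁/∂z − ∂A₃/∂x = -4*x*y + 5*z^2 - 4
(∇×A)₃ = ∂A₂/∂x − ∂A₁/∂y = -6*x + 6*z^2 - 7*z + 4
∇×A = (2*x^2 - 12*x*z + 7*x, -4*x*y + 5*z^2 - 4, -6*x + 6*z^2 - 7*z + 4)
At (2, 3, 3): (-50, 17, 25).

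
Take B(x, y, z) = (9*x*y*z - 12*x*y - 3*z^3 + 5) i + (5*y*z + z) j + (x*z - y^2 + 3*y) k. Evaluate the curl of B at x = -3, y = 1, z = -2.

(-5, -61, -90)

(∇×B)₁ = ∂B₃/∂y − ∂B₂/∂z = -7*y + 2
(∇×B)₂ = ∂B₁/∂z − ∂B₃/∂x = 9*x*y - 9*z^2 - z
(∇×B)₃ = ∂B₂/∂x − ∂B₁/∂y = -9*x*z + 12*x
∇×B = (-7*y + 2, 9*x*y - 9*z^2 - z, -9*x*z + 12*x)
At (-3, 1, -2): (-5, -61, -90).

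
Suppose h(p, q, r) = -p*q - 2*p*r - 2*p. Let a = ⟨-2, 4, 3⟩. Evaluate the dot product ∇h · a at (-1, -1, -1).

8

∂h/∂p = -q - 2*r - 2
∂h/∂q = -p
∂h/∂r = -2*p
∇h at (-1, -1, -1) = (1, 1, 2)
∇h · a = (1)(-2) + (1)(4) + (2)(3) = 8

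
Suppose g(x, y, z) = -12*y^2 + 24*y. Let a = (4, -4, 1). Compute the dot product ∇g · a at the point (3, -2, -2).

-288

∂g/∂x = 0
∂g/∂y = -24*y + 24
∂g/∂z = 0
∇g at (3, -2, -2) = (0, 72, 0)
∇g · a = (0)(4) + (72)(-4) + (0)(1) = -288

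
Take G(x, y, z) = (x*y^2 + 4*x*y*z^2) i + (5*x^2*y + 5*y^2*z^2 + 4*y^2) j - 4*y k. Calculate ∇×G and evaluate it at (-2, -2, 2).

(∇×G)₁ = ∂G₃/∂y − ∂G₂/∂z = -10*y^2*z - 4
(∇×G)₂ = ∂G₁/∂z − ∂G₃/∂x = 8*x*y*z
(∇×G)₃ = ∂G₂/∂x − ∂G₁/∂y = 8*x*y - 4*x*z^2
∇×G = (-10*y^2*z - 4, 8*x*y*z, 8*x*y - 4*x*z^2)
At (-2, -2, 2): (-84, 64, 64).

(-84, 64, 64)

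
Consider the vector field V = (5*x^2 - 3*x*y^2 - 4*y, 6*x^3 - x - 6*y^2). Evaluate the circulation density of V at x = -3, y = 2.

∂V₂/∂x = 18*x^2 - 1
∂V₁/∂y = -6*x*y - 4
Scalar curl = 18*x^2 + 6*x*y + 3
At (-3, 2): 129.

129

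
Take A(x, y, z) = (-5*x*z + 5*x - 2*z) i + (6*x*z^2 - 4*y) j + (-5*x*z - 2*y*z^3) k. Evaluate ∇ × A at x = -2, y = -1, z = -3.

(-18, -7, 54)

(∇×A)₁ = ∂A₃/∂y − ∂A₂/∂z = -12*x*z - 2*z^3
(∇×A)₂ = ∂A₁/∂z − ∂A₃/∂x = -5*x + 5*z - 2
(∇×A)₃ = ∂A₂/∂x − ∂A₁/∂y = 6*z^2
∇×A = (-12*x*z - 2*z^3, -5*x + 5*z - 2, 6*z^2)
At (-2, -1, -3): (-18, -7, 54).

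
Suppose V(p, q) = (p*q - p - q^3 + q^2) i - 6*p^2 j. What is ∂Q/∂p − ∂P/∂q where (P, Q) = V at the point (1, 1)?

∂V₂/∂p = -12*p
∂V₁/∂q = p - 3*q^2 + 2*q
Scalar curl = -13*p + 3*q^2 - 2*q
At (1, 1): -12.

-12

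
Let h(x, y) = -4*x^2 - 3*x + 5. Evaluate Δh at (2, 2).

-8

∂²h/∂x² = -8
∂²h/∂y² = 0
∇²h = -8
At (2, 2): -8.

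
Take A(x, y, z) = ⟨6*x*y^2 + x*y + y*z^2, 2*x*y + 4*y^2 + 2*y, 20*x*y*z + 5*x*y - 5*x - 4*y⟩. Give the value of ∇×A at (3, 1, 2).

(∇×A)₁ = ∂A₃/∂y − ∂A₂/∂z = 20*x*z + 5*x - 4
(∇×A)₂ = ∂A₁/∂z − ∂A₃/∂x = -18*y*z - 5*y + 5
(∇×A)₃ = ∂A₂/∂x − ∂A₁/∂y = -12*x*y - x + 2*y - z^2
∇×A = (20*x*z + 5*x - 4, -18*y*z - 5*y + 5, -12*x*y - x + 2*y - z^2)
At (3, 1, 2): (131, -36, -41).

(131, -36, -41)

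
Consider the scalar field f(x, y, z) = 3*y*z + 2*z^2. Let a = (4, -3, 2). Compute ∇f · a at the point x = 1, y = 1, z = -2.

∂f/∂x = 0
∂f/∂y = 3*z
∂f/∂z = 3*y + 4*z
∇f at (1, 1, -2) = (0, -6, -5)
∇f · a = (0)(4) + (-6)(-3) + (-5)(2) = 8

8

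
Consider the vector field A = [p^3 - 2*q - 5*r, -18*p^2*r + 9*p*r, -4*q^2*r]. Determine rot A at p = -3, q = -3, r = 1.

(213, -5, 119)

(∇×A)₁ = ∂A₃/∂q − ∂A₂/∂r = 18*p^2 - 9*p - 8*q*r
(∇×A)₂ = ∂A₁/∂r − ∂A₃/∂p = -5
(∇×A)₃ = ∂A₂/∂p − ∂A₁/∂q = -36*p*r + 9*r + 2
∇×A = (18*p^2 - 9*p - 8*q*r, -5, -36*p*r + 9*r + 2)
At (-3, -3, 1): (213, -5, 119).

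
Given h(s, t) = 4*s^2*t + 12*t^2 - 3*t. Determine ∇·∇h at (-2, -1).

16

∂²h/∂s² = 8*t
∂²h/∂t² = 24
∇²h = 8*t + 24
At (-2, -1): 16.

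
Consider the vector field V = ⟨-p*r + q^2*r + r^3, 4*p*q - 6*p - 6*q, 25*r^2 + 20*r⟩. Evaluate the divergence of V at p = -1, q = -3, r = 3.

∂V₁/∂p = -r
∂V₂/∂q = 4*p - 6
∂V₃/∂r = 50*r + 20
∇·V = 4*p + 49*r + 14
At (-1, -3, 3): 157.

157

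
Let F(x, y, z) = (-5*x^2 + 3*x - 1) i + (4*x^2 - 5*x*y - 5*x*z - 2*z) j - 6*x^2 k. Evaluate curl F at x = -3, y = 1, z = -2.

(∇×F)₁ = ∂F₃/∂y − ∂F₂/∂z = 5*x + 2
(∇×F)₂ = ∂F₁/∂z − ∂F₃/∂x = 12*x
(∇×F)₃ = ∂F₂/∂x − ∂F₁/∂y = 8*x - 5*y - 5*z
∇×F = (5*x + 2, 12*x, 8*x - 5*y - 5*z)
At (-3, 1, -2): (-13, -36, -19).

(-13, -36, -19)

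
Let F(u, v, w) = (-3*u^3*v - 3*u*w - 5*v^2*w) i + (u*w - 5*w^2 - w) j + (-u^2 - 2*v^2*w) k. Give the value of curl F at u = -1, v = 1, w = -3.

(-16, -4, -36)

(∇×F)₁ = ∂F₃/∂v − ∂F₂/∂w = -u - 4*v*w + 10*w + 1
(∇×F)₂ = ∂F₁/∂w − ∂F₃/∂u = -u - 5*v^2
(∇×F)₃ = ∂F₂/∂u − ∂F₁/∂v = 3*u^3 + 10*v*w + w
∇×F = (-u - 4*v*w + 10*w + 1, -u - 5*v^2, 3*u^3 + 10*v*w + w)
At (-1, 1, -3): (-16, -4, -36).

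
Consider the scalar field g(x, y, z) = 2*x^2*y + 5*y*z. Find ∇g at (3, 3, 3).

(36, 33, 15)

∂g/∂x = 4*x*y
∂g/∂y = 2*x^2 + 5*z
∂g/∂z = 5*y
∇g = (4*x*y, 2*x^2 + 5*z, 5*y)
At (3, 3, 3): (36, 33, 15).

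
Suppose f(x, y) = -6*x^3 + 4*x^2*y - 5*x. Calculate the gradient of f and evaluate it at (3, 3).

∂f/∂x = -18*x^2 + 8*x*y - 5
∂f/∂y = 4*x^2
∇f = (-18*x^2 + 8*x*y - 5, 4*x^2)
At (3, 3): (-95, 36).

(-95, 36)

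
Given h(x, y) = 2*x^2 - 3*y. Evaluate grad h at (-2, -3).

∂h/∂x = 4*x
∂h/∂y = -3
∇h = (4*x, -3)
At (-2, -3): (-8, -3).

(-8, -3)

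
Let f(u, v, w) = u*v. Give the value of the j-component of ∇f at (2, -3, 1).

2

(∇f)_2 = ∂f/∂v = u
At (2, -3, 1): 2.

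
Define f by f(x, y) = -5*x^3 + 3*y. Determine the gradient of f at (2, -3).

∂f/∂x = -15*x^2
∂f/∂y = 3
∇f = (-15*x^2, 3)
At (2, -3): (-60, 3).

(-60, 3)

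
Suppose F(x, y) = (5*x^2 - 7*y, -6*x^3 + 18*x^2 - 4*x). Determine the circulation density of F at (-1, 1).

-51

∂F₂/∂x = -18*x^2 + 36*x - 4
∂F₁/∂y = -7
Scalar curl = -18*x^2 + 36*x + 3
At (-1, 1): -51.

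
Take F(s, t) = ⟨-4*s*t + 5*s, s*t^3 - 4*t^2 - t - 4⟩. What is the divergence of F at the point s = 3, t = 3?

∂F₁/∂s = -4*t + 5
∂F₂/∂t = 3*s*t^2 - 8*t - 1
∇·F = 3*s*t^2 - 12*t + 4
At (3, 3): 49.

49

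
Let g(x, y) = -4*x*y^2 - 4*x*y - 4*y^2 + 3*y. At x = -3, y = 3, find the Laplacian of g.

16

∂²g/∂x² = 0
∂²g/∂y² = -8*(x + 1)
∇²g = -8*x - 8
At (-3, 3): 16.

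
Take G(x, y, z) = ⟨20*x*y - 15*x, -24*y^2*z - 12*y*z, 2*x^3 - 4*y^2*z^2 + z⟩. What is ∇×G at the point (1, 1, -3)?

(-36, -6, -20)

(∇×G)₁ = ∂G₃/∂y − ∂G₂/∂z = 24*y^2 - 8*y*z^2 + 12*y
(∇×G)₂ = ∂G₁/∂z − ∂G₃/∂x = -6*x^2
(∇×G)₃ = ∂G₂/∂x − ∂G₁/∂y = -20*x
∇×G = (24*y^2 - 8*y*z^2 + 12*y, -6*x^2, -20*x)
At (1, 1, -3): (-36, -6, -20).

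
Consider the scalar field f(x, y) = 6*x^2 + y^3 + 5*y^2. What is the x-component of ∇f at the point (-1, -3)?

-12

(∇f)_1 = ∂f/∂x = 12*x
At (-1, -3): -12.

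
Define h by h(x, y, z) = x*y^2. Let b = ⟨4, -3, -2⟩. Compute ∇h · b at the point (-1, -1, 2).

-2

∂h/∂x = y^2
∂h/∂y = 2*x*y
∂h/∂z = 0
∇h at (-1, -1, 2) = (1, 2, 0)
∇h · b = (1)(4) + (2)(-3) + (0)(-2) = -2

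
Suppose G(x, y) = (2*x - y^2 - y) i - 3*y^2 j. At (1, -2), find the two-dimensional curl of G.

-3

∂G₂/∂x = 0
∂G₁/∂y = -2*y - 1
Scalar curl = 2*y + 1
At (1, -2): -3.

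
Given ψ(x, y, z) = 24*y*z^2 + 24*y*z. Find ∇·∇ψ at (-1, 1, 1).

48

∂²ψ/∂x² = 0
∂²ψ/∂y² = 0
∂²ψ/∂z² = 48*y
∇²ψ = 48*y
At (-1, 1, 1): 48.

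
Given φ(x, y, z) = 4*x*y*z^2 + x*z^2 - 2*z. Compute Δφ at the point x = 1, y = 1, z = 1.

10

∂²φ/∂x² = 0
∂²φ/∂y² = 0
∂²φ/∂z² = 2*x*(4*y + 1)
∇²φ = 8*x*y + 2*x
At (1, 1, 1): 10.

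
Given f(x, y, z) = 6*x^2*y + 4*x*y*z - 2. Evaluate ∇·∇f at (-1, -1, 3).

-12

∂²f/∂x² = 12*y
∂²f/∂y² = 0
∂²f/∂z² = 0
∇²f = 12*y
At (-1, -1, 3): -12.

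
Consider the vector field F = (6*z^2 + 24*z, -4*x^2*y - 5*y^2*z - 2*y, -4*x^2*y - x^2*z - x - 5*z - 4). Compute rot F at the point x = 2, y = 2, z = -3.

(∇×F)₁ = ∂F₃/∂y − ∂F₂/∂z = -4*x^2 + 5*y^2
(∇×F)₂ = ∂F₁/∂z − ∂F₃/∂x = 8*x*y + 2*x*z + 12*z + 25
(∇×F)₃ = ∂F₂/∂x − ∂F₁/∂y = -8*x*y
∇×F = (-4*x^2 + 5*y^2, 8*x*y + 2*x*z + 12*z + 25, -8*x*y)
At (2, 2, -3): (4, 9, -32).

(4, 9, -32)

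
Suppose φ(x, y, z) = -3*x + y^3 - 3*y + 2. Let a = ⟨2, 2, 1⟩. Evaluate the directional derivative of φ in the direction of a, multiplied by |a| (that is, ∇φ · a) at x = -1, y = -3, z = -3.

42

∂φ/∂x = -3
∂φ/∂y = 3*y^2 - 3
∂φ/∂z = 0
∇φ at (-1, -3, -3) = (-3, 24, 0)
∇φ · a = (-3)(2) + (24)(2) + (0)(1) = 42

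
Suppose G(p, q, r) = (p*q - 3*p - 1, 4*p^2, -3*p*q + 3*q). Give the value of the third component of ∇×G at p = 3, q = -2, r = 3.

(∇×G)_3 = ∂G₂/∂p − ∂G₁/∂q
= 8*p − (p)
= 7*p
At (3, -2, 3): 21.

21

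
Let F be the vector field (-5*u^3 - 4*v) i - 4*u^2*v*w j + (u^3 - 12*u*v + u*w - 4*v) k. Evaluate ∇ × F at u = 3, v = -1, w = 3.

(-76, -42, 76)

(∇×F)₁ = ∂F₃/∂v − ∂F₂/∂w = 4*u^2*v - 12*u - 4
(∇×F)₂ = ∂F₁/∂w − ∂F₃/∂u = -3*u^2 + 12*v - w
(∇×F)₃ = ∂F₂/∂u − ∂F₁/∂v = -8*u*v*w + 4
∇×F = (4*u^2*v - 12*u - 4, -3*u^2 + 12*v - w, -8*u*v*w + 4)
At (3, -1, 3): (-76, -42, 76).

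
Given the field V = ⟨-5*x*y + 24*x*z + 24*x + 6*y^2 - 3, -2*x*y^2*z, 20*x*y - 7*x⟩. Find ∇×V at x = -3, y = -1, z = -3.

(-66, -45, 3)

(∇×V)₁ = ∂V₃/∂y − ∂V₂/∂z = 2*x*y^2 + 20*x
(∇×V)₂ = ∂V₁/∂z − ∂V₃/∂x = 24*x - 20*y + 7
(∇×V)₃ = ∂V₂/∂x − ∂V₁/∂y = 5*x - 2*y^2*z - 12*y
∇×V = (2*x*y^2 + 20*x, 24*x - 20*y + 7, 5*x - 2*y^2*z - 12*y)
At (-3, -1, -3): (-66, -45, 3).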